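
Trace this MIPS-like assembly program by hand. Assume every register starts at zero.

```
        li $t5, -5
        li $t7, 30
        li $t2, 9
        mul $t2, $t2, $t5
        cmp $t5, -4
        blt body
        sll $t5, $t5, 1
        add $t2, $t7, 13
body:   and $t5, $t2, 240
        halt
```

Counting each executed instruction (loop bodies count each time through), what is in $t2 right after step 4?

after li $t5, -5: $t5=-5
after li $t7, 30: $t7=30
after li $t2, 9: $t2=9
after mul $t2, $t2, $t5: $t2=9*(-5)=-45
After step 4: $t2 = -45.

-45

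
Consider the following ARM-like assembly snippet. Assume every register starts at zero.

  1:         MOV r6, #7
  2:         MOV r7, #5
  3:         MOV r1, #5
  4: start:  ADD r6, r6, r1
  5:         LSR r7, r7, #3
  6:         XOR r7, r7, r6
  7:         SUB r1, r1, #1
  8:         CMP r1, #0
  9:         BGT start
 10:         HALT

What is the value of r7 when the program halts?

after MOV r6, #7: r6=7
after MOV r7, #5: r7=5
after MOV r1, #5: r1=5
after ADD r6, r6, r1: r6=7+5=12
after LSR r7, r7, #3: r7=5>>3=0
after XOR r7, r7, r6: r7=0^12=12
after SUB r1, r1, #1: r1=5-1=4
CMP r1, #0  (cmp 4,0)
BGT start: taken
after ADD r6, r6, r1: r6=12+4=16
after LSR r7, r7, #3: r7=12>>3=1
after XOR r7, r7, r6: r7=1^16=17
after SUB r1, r1, #1: r1=4-1=3
CMP r1, #0  (cmp 3,0)
BGT start: taken
after ADD r6, r6, r1: r6=16+3=19
after LSR r7, r7, #3: r7=17>>3=2
after XOR r7, r7, r6: r7=2^19=17
after SUB r1, r1, #1: r1=3-1=2
CMP r1, #0  (cmp 2,0)
BGT start: taken
after ADD r6, r6, r1: r6=19+2=21
after LSR r7, r7, #3: r7=17>>3=2
after XOR r7, r7, r6: r7=2^21=23
after SUB r1, r1, #1: r1=2-1=1
CMP r1, #0  (cmp 1,0)
BGT start: taken
after ADD r6, r6, r1: r6=21+1=22
after LSR r7, r7, #3: r7=23>>3=2
after XOR r7, r7, r6: r7=2^22=20
after SUB r1, r1, #1: r1=1-1=0
CMP r1, #0  (cmp 0,0)
BGT start: not taken
halt.

20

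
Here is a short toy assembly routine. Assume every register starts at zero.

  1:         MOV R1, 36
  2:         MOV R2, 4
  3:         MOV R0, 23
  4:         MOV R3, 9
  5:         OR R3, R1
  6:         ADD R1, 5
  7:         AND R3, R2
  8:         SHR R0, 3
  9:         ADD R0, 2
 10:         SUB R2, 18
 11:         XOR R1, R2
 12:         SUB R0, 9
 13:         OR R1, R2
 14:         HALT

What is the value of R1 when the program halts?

-5

after MOV R1, 36: R1=36
after MOV R2, 4: R2=4
after MOV R0, 23: R0=23
after MOV R3, 9: R3=9
after OR R3, R1: R3=9|36=45
after ADD R1, 5: R1=36+5=41
after AND R3, R2: R3=45&4=4
after SHR R0, 3: R0=23>>3=2
after ADD R0, 2: R0=2+2=4
after SUB R2, 18: R2=4-18=-14
after XOR R1, R2: R1=41^(-14)=-37
after SUB R0, 9: R0=4-9=-5
after OR R1, R2: R1=(-37)|(-14)=-5
halt.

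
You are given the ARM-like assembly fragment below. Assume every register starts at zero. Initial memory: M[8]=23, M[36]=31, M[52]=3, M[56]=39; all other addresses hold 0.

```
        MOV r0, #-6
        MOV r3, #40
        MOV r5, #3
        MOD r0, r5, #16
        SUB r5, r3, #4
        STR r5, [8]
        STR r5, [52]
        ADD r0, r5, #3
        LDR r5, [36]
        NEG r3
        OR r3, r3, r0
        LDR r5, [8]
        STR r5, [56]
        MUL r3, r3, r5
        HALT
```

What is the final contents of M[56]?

after MOV r0, #-6: r0=-6
after MOV r3, #40: r3=40
after MOV r5, #3: r5=3
after MOD r0, r5, #16: r0=3%16=3
after SUB r5, r3, #4: r5=40-4=36
STR r5, [8] → M[8]=36
STR r5, [52] → M[52]=36
after ADD r0, r5, #3: r0=36+3=39
after LDR r5, [36]: r5=M[36]=31
after NEG r3: r3=-(40)=-40
after OR r3, r3, r0: r3=(-40)|39=-1
after LDR r5, [8]: r5=M[8]=36
STR r5, [56] → M[56]=36
after MUL r3, r3, r5: r3=(-1)*36=-36
halt.

36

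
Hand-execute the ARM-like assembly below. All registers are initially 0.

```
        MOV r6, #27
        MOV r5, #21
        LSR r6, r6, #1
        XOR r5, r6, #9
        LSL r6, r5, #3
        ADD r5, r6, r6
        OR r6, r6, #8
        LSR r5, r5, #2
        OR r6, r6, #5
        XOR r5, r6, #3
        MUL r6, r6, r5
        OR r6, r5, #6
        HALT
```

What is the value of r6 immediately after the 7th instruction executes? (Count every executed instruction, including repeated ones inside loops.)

40

MOV r6, #27 → r6=27
MOV r5, #21 → r5=21
LSR r6, r6, #1 → r6=27>>1=13
XOR r5, r6, #9 → r5=13^9=4
LSL r6, r5, #3 → r6=4<<3=32
ADD r5, r6, r6 → r5=32+32=64
OR r6, r6, #8 → r6=32|8=40
After step 7: r6 = 40.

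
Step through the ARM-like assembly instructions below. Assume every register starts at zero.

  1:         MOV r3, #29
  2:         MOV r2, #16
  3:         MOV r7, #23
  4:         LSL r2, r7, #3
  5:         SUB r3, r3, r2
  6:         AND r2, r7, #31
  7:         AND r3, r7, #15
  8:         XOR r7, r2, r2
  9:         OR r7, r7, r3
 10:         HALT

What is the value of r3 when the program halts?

7

r3=29
r2=16
r7=23
r2=23<<3=184
r3=29-184=-155
r2=23&31=23
r3=23&15=7
r7=23^23=0
r7=0|7=7
halt.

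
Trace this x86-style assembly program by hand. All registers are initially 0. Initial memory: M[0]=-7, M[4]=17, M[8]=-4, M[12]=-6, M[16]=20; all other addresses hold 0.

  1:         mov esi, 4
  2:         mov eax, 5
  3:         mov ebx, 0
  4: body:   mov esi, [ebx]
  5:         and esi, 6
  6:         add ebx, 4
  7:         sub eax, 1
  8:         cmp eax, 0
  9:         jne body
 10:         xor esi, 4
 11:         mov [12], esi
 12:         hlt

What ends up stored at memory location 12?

0

esi=4
eax=5
ebx=0
esi=M[0]=-7
esi=(-7)&6=0
ebx=0+4=4
eax=5-1=4
cmp eax, 0  (cmp 4,0)
jne body: taken
esi=M[4]=17
esi=17&6=0
ebx=4+4=8
eax=4-1=3
cmp eax, 0  (cmp 3,0)
jne body: taken
esi=M[8]=-4
esi=(-4)&6=4
ebx=8+4=12
eax=3-1=2
cmp eax, 0  (cmp 2,0)
jne body: taken
esi=M[12]=-6
esi=(-6)&6=2
ebx=12+4=16
eax=2-1=1
cmp eax, 0  (cmp 1,0)
jne body: taken
esi=M[16]=20
esi=20&6=4
ebx=16+4=20
eax=1-1=0
cmp eax, 0  (cmp 0,0)
jne body: not taken
esi=4^4=0
mov [12], esi → M[12]=0
halt.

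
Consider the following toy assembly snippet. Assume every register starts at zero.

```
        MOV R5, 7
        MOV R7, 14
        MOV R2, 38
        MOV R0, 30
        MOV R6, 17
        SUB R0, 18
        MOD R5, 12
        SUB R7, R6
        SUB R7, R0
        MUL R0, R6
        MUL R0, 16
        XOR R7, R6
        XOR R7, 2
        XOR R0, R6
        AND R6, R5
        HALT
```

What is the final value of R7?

-30

MOV R5, 7 → R5=7
MOV R7, 14 → R7=14
MOV R2, 38 → R2=38
MOV R0, 30 → R0=30
MOV R6, 17 → R6=17
SUB R0, 18 → R0=30-18=12
MOD R5, 12 → R5=7%12=7
SUB R7, R6 → R7=14-17=-3
SUB R7, R0 → R7=(-3)-12=-15
MUL R0, R6 → R0=12*17=204
MUL R0, 16 → R0=204*16=3264
XOR R7, R6 → R7=(-15)^17=-32
XOR R7, 2 → R7=(-32)^2=-30
XOR R0, R6 → R0=3264^17=3281
AND R6, R5 → R6=17&7=1
halt.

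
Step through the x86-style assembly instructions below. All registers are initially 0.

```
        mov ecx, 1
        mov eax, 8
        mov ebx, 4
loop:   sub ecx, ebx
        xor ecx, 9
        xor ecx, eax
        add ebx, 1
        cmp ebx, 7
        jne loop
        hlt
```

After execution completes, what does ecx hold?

-15

mov ecx, 1 → ecx=1
mov eax, 8 → eax=8
mov ebx, 4 → ebx=4
sub ecx, ebx → ecx=1-4=-3
xor ecx, 9 → ecx=(-3)^9=-12
xor ecx, eax → ecx=(-12)^8=-4
add ebx, 1 → ebx=4+1=5
cmp ebx, 7  (cmp 5,7)
jne loop: taken
sub ecx, ebx → ecx=(-4)-5=-9
xor ecx, 9 → ecx=(-9)^9=-2
xor ecx, eax → ecx=(-2)^8=-10
add ebx, 1 → ebx=5+1=6
cmp ebx, 7  (cmp 6,7)
jne loop: taken
sub ecx, ebx → ecx=(-10)-6=-16
xor ecx, 9 → ecx=(-16)^9=-7
xor ecx, eax → ecx=(-7)^8=-15
add ebx, 1 → ebx=6+1=7
cmp ebx, 7  (cmp 7,7)
jne loop: not taken
halt.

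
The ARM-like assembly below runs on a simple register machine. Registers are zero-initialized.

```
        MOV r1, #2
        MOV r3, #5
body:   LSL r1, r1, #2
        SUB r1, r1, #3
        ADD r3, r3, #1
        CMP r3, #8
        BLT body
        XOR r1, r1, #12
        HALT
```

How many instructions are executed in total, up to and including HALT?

r1=2
r3=5
r1=2<<2=8
r1=8-3=5
r3=5+1=6
CMP r3, #8  (cmp 6,8)
BLT body: taken
r1=5<<2=20
r1=20-3=17
r3=6+1=7
CMP r3, #8  (cmp 7,8)
BLT body: taken
r1=17<<2=68
r1=68-3=65
r3=7+1=8
CMP r3, #8  (cmp 8,8)
BLT body: not taken
r1=65^12=77
halt.
Total executed instructions: 19.

19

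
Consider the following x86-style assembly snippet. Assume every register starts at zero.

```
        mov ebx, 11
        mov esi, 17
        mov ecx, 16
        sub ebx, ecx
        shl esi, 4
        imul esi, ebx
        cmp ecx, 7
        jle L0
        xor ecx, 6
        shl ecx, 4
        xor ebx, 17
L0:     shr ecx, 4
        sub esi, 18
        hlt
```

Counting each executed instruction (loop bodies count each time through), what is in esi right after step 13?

after mov ebx, 11: ebx=11
after mov esi, 17: esi=17
after mov ecx, 16: ecx=16
after sub ebx, ecx: ebx=11-16=-5
after shl esi, 4: esi=17<<4=272
after imul esi, ebx: esi=272*(-5)=-1360
cmp ecx, 7  (cmp 16,7)
jle L0: not taken
after xor ecx, 6: ecx=16^6=22
after shl ecx, 4: ecx=22<<4=352
after xor ebx, 17: ebx=(-5)^17=-22
after shr ecx, 4: ecx=352>>4=22
after sub esi, 18: esi=(-1360)-18=-1378
After step 13: esi = -1378.

-1378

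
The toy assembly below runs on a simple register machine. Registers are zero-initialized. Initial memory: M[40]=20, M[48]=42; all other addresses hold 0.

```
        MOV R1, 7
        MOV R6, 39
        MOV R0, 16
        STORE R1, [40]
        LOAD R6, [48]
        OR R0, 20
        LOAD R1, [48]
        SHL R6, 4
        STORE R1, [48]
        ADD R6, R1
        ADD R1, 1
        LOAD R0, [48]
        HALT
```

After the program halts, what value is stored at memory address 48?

after MOV R1, 7: R1=7
after MOV R6, 39: R6=39
after MOV R0, 16: R0=16
STORE R1, [40] → M[40]=7
after LOAD R6, [48]: R6=M[48]=42
after OR R0, 20: R0=16|20=20
after LOAD R1, [48]: R1=M[48]=42
after SHL R6, 4: R6=42<<4=672
STORE R1, [48] → M[48]=42
after ADD R6, R1: R6=672+42=714
after ADD R1, 1: R1=42+1=43
after LOAD R0, [48]: R0=M[48]=42
halt.

42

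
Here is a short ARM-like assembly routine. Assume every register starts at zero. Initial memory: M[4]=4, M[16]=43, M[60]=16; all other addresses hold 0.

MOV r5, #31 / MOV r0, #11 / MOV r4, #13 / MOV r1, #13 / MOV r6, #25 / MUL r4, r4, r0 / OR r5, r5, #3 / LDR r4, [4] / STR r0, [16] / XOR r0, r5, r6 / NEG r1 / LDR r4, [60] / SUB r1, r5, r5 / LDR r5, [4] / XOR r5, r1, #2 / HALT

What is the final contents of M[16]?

after MOV r5, #31: r5=31
after MOV r0, #11: r0=11
after MOV r4, #13: r4=13
after MOV r1, #13: r1=13
after MOV r6, #25: r6=25
after MUL r4, r4, r0: r4=13*11=143
after OR r5, r5, #3: r5=31|3=31
after LDR r4, [4]: r4=M[4]=4
STR r0, [16] → M[16]=11
after XOR r0, r5, r6: r0=31^25=6
after NEG r1: r1=-(13)=-13
after LDR r4, [60]: r4=M[60]=16
after SUB r1, r5, r5: r1=31-31=0
after LDR r5, [4]: r5=M[4]=4
after XOR r5, r1, #2: r5=0^2=2
halt.

11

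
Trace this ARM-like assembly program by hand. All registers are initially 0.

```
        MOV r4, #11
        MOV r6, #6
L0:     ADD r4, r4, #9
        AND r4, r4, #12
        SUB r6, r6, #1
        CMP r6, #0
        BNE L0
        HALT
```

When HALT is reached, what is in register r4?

12

MOV r4, #11 → r4=11
MOV r6, #6 → r6=6
ADD r4, r4, #9 → r4=11+9=20
AND r4, r4, #12 → r4=20&12=4
SUB r6, r6, #1 → r6=6-1=5
CMP r6, #0  (cmp 5,0)
BNE L0: taken
ADD r4, r4, #9 → r4=4+9=13
AND r4, r4, #12 → r4=13&12=12
SUB r6, r6, #1 → r6=5-1=4
CMP r6, #0  (cmp 4,0)
BNE L0: taken
ADD r4, r4, #9 → r4=12+9=21
AND r4, r4, #12 → r4=21&12=4
SUB r6, r6, #1 → r6=4-1=3
CMP r6, #0  (cmp 3,0)
BNE L0: taken
ADD r4, r4, #9 → r4=4+9=13
AND r4, r4, #12 → r4=13&12=12
SUB r6, r6, #1 → r6=3-1=2
CMP r6, #0  (cmp 2,0)
BNE L0: taken
ADD r4, r4, #9 → r4=12+9=21
AND r4, r4, #12 → r4=21&12=4
SUB r6, r6, #1 → r6=2-1=1
CMP r6, #0  (cmp 1,0)
BNE L0: taken
ADD r4, r4, #9 → r4=4+9=13
AND r4, r4, #12 → r4=13&12=12
SUB r6, r6, #1 → r6=1-1=0
CMP r6, #0  (cmp 0,0)
BNE L0: not taken
halt.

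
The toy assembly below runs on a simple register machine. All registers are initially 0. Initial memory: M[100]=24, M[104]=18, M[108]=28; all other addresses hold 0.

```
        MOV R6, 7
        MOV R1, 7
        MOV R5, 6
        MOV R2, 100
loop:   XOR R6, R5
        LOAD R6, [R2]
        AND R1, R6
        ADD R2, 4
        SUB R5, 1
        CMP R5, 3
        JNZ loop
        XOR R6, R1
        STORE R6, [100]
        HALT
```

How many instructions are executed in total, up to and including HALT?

after MOV R6, 7: R6=7
after MOV R1, 7: R1=7
after MOV R5, 6: R5=6
after MOV R2, 100: R2=100
after XOR R6, R5: R6=7^6=1
after LOAD R6, [R2]: R6=M[100]=24
after AND R1, R6: R1=7&24=0
after ADD R2, 4: R2=100+4=104
after SUB R5, 1: R5=6-1=5
CMP R5, 3  (cmp 5,3)
JNZ loop: taken
after XOR R6, R5: R6=24^5=29
after LOAD R6, [R2]: R6=M[104]=18
after AND R1, R6: R1=0&18=0
after ADD R2, 4: R2=104+4=108
after SUB R5, 1: R5=5-1=4
CMP R5, 3  (cmp 4,3)
JNZ loop: taken
after XOR R6, R5: R6=18^4=22
after LOAD R6, [R2]: R6=M[108]=28
after AND R1, R6: R1=0&28=0
after ADD R2, 4: R2=108+4=112
after SUB R5, 1: R5=4-1=3
CMP R5, 3  (cmp 3,3)
JNZ loop: not taken
after XOR R6, R1: R6=28^0=28
STORE R6, [100] → M[100]=28
halt.
Total executed instructions: 28.

28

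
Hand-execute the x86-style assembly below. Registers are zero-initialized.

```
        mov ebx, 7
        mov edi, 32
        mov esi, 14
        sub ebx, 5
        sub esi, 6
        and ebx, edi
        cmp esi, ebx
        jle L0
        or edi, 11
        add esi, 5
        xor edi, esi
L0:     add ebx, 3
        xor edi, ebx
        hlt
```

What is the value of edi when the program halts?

37

after mov ebx, 7: ebx=7
after mov edi, 32: edi=32
after mov esi, 14: esi=14
after sub ebx, 5: ebx=7-5=2
after sub esi, 6: esi=14-6=8
after and ebx, edi: ebx=2&32=0
cmp esi, ebx  (cmp 8,0)
jle L0: not taken
after or edi, 11: edi=32|11=43
after add esi, 5: esi=8+5=13
after xor edi, esi: edi=43^13=38
after add ebx, 3: ebx=0+3=3
after xor edi, ebx: edi=38^3=37
halt.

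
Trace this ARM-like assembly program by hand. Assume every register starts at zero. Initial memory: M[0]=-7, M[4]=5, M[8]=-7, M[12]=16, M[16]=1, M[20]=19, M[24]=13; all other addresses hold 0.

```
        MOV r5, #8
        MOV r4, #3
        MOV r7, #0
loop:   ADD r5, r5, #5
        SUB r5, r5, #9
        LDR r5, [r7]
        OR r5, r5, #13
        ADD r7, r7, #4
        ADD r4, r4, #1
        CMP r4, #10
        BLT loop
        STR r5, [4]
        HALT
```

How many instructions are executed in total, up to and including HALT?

MOV r5, #8 → r5=8
MOV r4, #3 → r4=3
MOV r7, #0 → r7=0
ADD r5, r5, #5 → r5=8+5=13
SUB r5, r5, #9 → r5=13-9=4
LDR r5, [r7] → r5=M[0]=-7
OR r5, r5, #13 → r5=(-7)|13=-3
ADD r7, r7, #4 → r7=0+4=4
ADD r4, r4, #1 → r4=3+1=4
CMP r4, #10  (cmp 4,10)
BLT loop: taken
ADD r5, r5, #5 → r5=(-3)+5=2
SUB r5, r5, #9 → r5=2-9=-7
LDR r5, [r7] → r5=M[4]=5
OR r5, r5, #13 → r5=5|13=13
ADD r7, r7, #4 → r7=4+4=8
ADD r4, r4, #1 → r4=4+1=5
CMP r4, #10  (cmp 5,10)
BLT loop: taken
ADD r5, r5, #5 → r5=13+5=18
SUB r5, r5, #9 → r5=18-9=9
LDR r5, [r7] → r5=M[8]=-7
OR r5, r5, #13 → r5=(-7)|13=-3
ADD r7, r7, #4 → r7=8+4=12
ADD r4, r4, #1 → r4=5+1=6
CMP r4, #10  (cmp 6,10)
BLT loop: taken
ADD r5, r5, #5 → r5=(-3)+5=2
SUB r5, r5, #9 → r5=2-9=-7
LDR r5, [r7] → r5=M[12]=16
OR r5, r5, #13 → r5=16|13=29
ADD r7, r7, #4 → r7=12+4=16
ADD r4, r4, #1 → r4=6+1=7
CMP r4, #10  (cmp 7,10)
BLT loop: taken
ADD r5, r5, #5 → r5=29+5=34
SUB r5, r5, #9 → r5=34-9=25
LDR r5, [r7] → r5=M[16]=1
OR r5, r5, #13 → r5=1|13=13
ADD r7, r7, #4 → r7=16+4=20
ADD r4, r4, #1 → r4=7+1=8
CMP r4, #10  (cmp 8,10)
BLT loop: taken
ADD r5, r5, #5 → r5=13+5=18
SUB r5, r5, #9 → r5=18-9=9
LDR r5, [r7] → r5=M[20]=19
OR r5, r5, #13 → r5=19|13=31
ADD r7, r7, #4 → r7=20+4=24
ADD r4, r4, #1 → r4=8+1=9
CMP r4, #10  (cmp 9,10)
BLT loop: taken
ADD r5, r5, #5 → r5=31+5=36
SUB r5, r5, #9 → r5=36-9=27
LDR r5, [r7] → r5=M[24]=13
OR r5, r5, #13 → r5=13|13=13
ADD r7, r7, #4 → r7=24+4=28
ADD r4, r4, #1 → r4=9+1=10
CMP r4, #10  (cmp 10,10)
BLT loop: not taken
STR r5, [4] → M[4]=13
halt.
Total executed instructions: 61.

61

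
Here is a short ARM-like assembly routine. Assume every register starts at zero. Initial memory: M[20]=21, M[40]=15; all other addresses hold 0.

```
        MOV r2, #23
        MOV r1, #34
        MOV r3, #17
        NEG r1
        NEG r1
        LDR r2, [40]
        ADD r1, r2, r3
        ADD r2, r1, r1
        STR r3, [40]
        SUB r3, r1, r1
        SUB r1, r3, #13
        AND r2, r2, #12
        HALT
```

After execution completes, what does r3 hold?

r2=23
r1=34
r3=17
r1=-(34)=-34
r1=-(-34)=34
r2=M[40]=15
r1=15+17=32
r2=32+32=64
STR r3, [40] → M[40]=17
r3=32-32=0
r1=0-13=-13
r2=64&12=0
halt.

0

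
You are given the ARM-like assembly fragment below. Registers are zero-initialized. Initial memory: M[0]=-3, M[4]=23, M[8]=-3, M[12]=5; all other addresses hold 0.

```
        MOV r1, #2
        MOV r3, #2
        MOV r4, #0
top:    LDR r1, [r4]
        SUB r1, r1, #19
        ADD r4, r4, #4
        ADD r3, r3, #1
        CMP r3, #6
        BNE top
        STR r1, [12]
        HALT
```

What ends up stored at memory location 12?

MOV r1, #2 → r1=2
MOV r3, #2 → r3=2
MOV r4, #0 → r4=0
LDR r1, [r4] → r1=M[0]=-3
SUB r1, r1, #19 → r1=(-3)-19=-22
ADD r4, r4, #4 → r4=0+4=4
ADD r3, r3, #1 → r3=2+1=3
CMP r3, #6  (cmp 3,6)
BNE top: taken
LDR r1, [r4] → r1=M[4]=23
SUB r1, r1, #19 → r1=23-19=4
ADD r4, r4, #4 → r4=4+4=8
ADD r3, r3, #1 → r3=3+1=4
CMP r3, #6  (cmp 4,6)
BNE top: taken
LDR r1, [r4] → r1=M[8]=-3
SUB r1, r1, #19 → r1=(-3)-19=-22
ADD r4, r4, #4 → r4=8+4=12
ADD r3, r3, #1 → r3=4+1=5
CMP r3, #6  (cmp 5,6)
BNE top: taken
LDR r1, [r4] → r1=M[12]=5
SUB r1, r1, #19 → r1=5-19=-14
ADD r4, r4, #4 → r4=12+4=16
ADD r3, r3, #1 → r3=5+1=6
CMP r3, #6  (cmp 6,6)
BNE top: not taken
STR r1, [12] → M[12]=-14
halt.

-14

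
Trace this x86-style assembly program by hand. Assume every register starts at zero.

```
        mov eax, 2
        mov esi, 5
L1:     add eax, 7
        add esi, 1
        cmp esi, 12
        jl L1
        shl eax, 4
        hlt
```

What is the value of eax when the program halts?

816

after mov eax, 2: eax=2
after mov esi, 5: esi=5
after add eax, 7: eax=2+7=9
after add esi, 1: esi=5+1=6
cmp esi, 12  (cmp 6,12)
jl L1: taken
after add eax, 7: eax=9+7=16
after add esi, 1: esi=6+1=7
cmp esi, 12  (cmp 7,12)
jl L1: taken
after add eax, 7: eax=16+7=23
after add esi, 1: esi=7+1=8
cmp esi, 12  (cmp 8,12)
jl L1: taken
after add eax, 7: eax=23+7=30
after add esi, 1: esi=8+1=9
cmp esi, 12  (cmp 9,12)
jl L1: taken
after add eax, 7: eax=30+7=37
after add esi, 1: esi=9+1=10
cmp esi, 12  (cmp 10,12)
jl L1: taken
after add eax, 7: eax=37+7=44
after add esi, 1: esi=10+1=11
cmp esi, 12  (cmp 11,12)
jl L1: taken
after add eax, 7: eax=44+7=51
after add esi, 1: esi=11+1=12
cmp esi, 12  (cmp 12,12)
jl L1: not taken
after shl eax, 4: eax=51<<4=816
halt.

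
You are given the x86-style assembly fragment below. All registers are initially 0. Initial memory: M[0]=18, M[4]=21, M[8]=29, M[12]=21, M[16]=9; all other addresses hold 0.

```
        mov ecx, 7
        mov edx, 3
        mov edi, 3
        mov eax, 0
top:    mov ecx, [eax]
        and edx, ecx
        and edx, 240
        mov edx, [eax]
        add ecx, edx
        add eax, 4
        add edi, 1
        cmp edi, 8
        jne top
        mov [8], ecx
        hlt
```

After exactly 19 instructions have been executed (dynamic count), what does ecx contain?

ecx=7
edx=3
edi=3
eax=0
ecx=M[0]=18
edx=3&18=2
edx=2&240=0
edx=M[0]=18
ecx=18+18=36
eax=0+4=4
edi=3+1=4
cmp edi, 8  (cmp 4,8)
jne top: taken
ecx=M[4]=21
edx=18&21=16
edx=16&240=16
edx=M[4]=21
ecx=21+21=42
eax=4+4=8
After step 19: ecx = 42.

42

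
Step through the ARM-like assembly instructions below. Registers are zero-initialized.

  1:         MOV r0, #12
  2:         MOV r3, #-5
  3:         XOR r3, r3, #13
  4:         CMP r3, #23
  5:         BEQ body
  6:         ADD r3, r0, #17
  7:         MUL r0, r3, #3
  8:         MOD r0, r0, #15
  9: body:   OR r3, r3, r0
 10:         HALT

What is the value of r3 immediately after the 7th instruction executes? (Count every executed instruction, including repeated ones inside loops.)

MOV r0, #12 → r0=12
MOV r3, #-5 → r3=-5
XOR r3, r3, #13 → r3=(-5)^13=-10
CMP r3, #23  (cmp -10,23)
BEQ body: not taken
ADD r3, r0, #17 → r3=12+17=29
MUL r0, r3, #3 → r0=29*3=87
After step 7: r3 = 29.

29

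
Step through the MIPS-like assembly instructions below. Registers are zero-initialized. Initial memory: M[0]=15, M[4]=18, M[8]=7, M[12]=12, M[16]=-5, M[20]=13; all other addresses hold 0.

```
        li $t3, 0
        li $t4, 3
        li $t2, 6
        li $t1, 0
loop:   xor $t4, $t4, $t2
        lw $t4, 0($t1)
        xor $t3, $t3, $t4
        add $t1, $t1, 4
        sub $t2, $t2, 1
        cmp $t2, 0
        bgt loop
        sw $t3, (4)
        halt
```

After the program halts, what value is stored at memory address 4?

-32

$t3=0
$t4=3
$t2=6
$t1=0
$t4=3^6=5
$t4=M[0]=15
$t3=0^15=15
$t1=0+4=4
$t2=6-1=5
cmp $t2, 0  (cmp 5,0)
bgt loop: taken
$t4=15^5=10
$t4=M[4]=18
$t3=15^18=29
$t1=4+4=8
$t2=5-1=4
cmp $t2, 0  (cmp 4,0)
bgt loop: taken
$t4=18^4=22
$t4=M[8]=7
$t3=29^7=26
$t1=8+4=12
$t2=4-1=3
cmp $t2, 0  (cmp 3,0)
bgt loop: taken
$t4=7^3=4
$t4=M[12]=12
$t3=26^12=22
$t1=12+4=16
$t2=3-1=2
cmp $t2, 0  (cmp 2,0)
bgt loop: taken
$t4=12^2=14
$t4=M[16]=-5
$t3=22^(-5)=-19
$t1=16+4=20
$t2=2-1=1
cmp $t2, 0  (cmp 1,0)
bgt loop: taken
$t4=(-5)^1=-6
$t4=M[20]=13
$t3=(-19)^13=-32
$t1=20+4=24
$t2=1-1=0
cmp $t2, 0  (cmp 0,0)
bgt loop: not taken
sw $t3, (4) → M[4]=-32
halt.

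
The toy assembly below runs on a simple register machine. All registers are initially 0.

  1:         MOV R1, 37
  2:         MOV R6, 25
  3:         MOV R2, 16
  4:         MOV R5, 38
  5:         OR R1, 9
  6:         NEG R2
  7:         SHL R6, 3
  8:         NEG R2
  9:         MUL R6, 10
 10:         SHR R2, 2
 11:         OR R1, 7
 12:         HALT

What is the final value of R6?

2000

MOV R1, 37 → R1=37
MOV R6, 25 → R6=25
MOV R2, 16 → R2=16
MOV R5, 38 → R5=38
OR R1, 9 → R1=37|9=45
NEG R2 → R2=-(16)=-16
SHL R6, 3 → R6=25<<3=200
NEG R2 → R2=-(-16)=16
MUL R6, 10 → R6=200*10=2000
SHR R2, 2 → R2=16>>2=4
OR R1, 7 → R1=45|7=47
halt.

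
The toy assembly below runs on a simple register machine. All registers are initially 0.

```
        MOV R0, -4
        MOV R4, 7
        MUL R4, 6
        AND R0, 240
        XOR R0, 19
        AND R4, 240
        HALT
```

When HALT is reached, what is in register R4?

after MOV R0, -4: R0=-4
after MOV R4, 7: R4=7
after MUL R4, 6: R4=7*6=42
after AND R0, 240: R0=(-4)&240=240
after XOR R0, 19: R0=240^19=227
after AND R4, 240: R4=42&240=32
halt.

32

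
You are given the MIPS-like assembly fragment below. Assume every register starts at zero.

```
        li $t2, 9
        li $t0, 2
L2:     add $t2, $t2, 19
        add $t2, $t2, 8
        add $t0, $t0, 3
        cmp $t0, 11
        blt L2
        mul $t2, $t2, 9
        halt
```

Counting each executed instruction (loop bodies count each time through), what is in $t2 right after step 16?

$t2=9
$t0=2
$t2=9+19=28
$t2=28+8=36
$t0=2+3=5
cmp $t0, 11  (cmp 5,11)
blt L2: taken
$t2=36+19=55
$t2=55+8=63
$t0=5+3=8
cmp $t0, 11  (cmp 8,11)
blt L2: taken
$t2=63+19=82
$t2=82+8=90
$t0=8+3=11
cmp $t0, 11  (cmp 11,11)
After step 16: $t2 = 90.

90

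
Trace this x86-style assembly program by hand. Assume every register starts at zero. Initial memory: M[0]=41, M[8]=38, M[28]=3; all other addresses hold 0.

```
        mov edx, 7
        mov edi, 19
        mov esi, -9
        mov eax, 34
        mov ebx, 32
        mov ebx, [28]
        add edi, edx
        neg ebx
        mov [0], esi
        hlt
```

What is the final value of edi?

26

after mov edx, 7: edx=7
after mov edi, 19: edi=19
after mov esi, -9: esi=-9
after mov eax, 34: eax=34
after mov ebx, 32: ebx=32
after mov ebx, [28]: ebx=M[28]=3
after add edi, edx: edi=19+7=26
after neg ebx: ebx=-(3)=-3
mov [0], esi → M[0]=-9
halt.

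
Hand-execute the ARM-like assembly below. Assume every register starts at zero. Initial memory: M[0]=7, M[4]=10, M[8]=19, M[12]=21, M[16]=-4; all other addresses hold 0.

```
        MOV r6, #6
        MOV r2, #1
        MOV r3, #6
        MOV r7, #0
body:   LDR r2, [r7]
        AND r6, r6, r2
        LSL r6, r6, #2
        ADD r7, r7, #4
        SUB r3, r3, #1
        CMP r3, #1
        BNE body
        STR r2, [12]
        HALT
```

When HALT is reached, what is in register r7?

MOV r6, #6 → r6=6
MOV r2, #1 → r2=1
MOV r3, #6 → r3=6
MOV r7, #0 → r7=0
LDR r2, [r7] → r2=M[0]=7
AND r6, r6, r2 → r6=6&7=6
LSL r6, r6, #2 → r6=6<<2=24
ADD r7, r7, #4 → r7=0+4=4
SUB r3, r3, #1 → r3=6-1=5
CMP r3, #1  (cmp 5,1)
BNE body: taken
LDR r2, [r7] → r2=M[4]=10
AND r6, r6, r2 → r6=24&10=8
LSL r6, r6, #2 → r6=8<<2=32
ADD r7, r7, #4 → r7=4+4=8
SUB r3, r3, #1 → r3=5-1=4
CMP r3, #1  (cmp 4,1)
BNE body: taken
LDR r2, [r7] → r2=M[8]=19
AND r6, r6, r2 → r6=32&19=0
LSL r6, r6, #2 → r6=0<<2=0
ADD r7, r7, #4 → r7=8+4=12
SUB r3, r3, #1 → r3=4-1=3
CMP r3, #1  (cmp 3,1)
BNE body: taken
LDR r2, [r7] → r2=M[12]=21
AND r6, r6, r2 → r6=0&21=0
LSL r6, r6, #2 → r6=0<<2=0
ADD r7, r7, #4 → r7=12+4=16
SUB r3, r3, #1 → r3=3-1=2
CMP r3, #1  (cmp 2,1)
BNE body: taken
LDR r2, [r7] → r2=M[16]=-4
AND r6, r6, r2 → r6=0&(-4)=0
LSL r6, r6, #2 → r6=0<<2=0
ADD r7, r7, #4 → r7=16+4=20
SUB r3, r3, #1 → r3=2-1=1
CMP r3, #1  (cmp 1,1)
BNE body: not taken
STR r2, [12] → M[12]=-4
halt.

20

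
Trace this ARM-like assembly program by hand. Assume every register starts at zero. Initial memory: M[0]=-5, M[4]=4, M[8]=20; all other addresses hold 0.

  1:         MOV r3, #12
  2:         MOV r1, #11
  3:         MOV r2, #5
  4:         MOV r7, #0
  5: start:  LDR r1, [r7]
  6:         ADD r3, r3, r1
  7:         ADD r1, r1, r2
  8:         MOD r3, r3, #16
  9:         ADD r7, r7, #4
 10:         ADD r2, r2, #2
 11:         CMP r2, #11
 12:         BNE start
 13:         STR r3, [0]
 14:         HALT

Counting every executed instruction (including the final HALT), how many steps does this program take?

30

MOV r3, #12 → r3=12
MOV r1, #11 → r1=11
MOV r2, #5 → r2=5
MOV r7, #0 → r7=0
LDR r1, [r7] → r1=M[0]=-5
ADD r3, r3, r1 → r3=12+(-5)=7
ADD r1, r1, r2 → r1=(-5)+5=0
MOD r3, r3, #16 → r3=7%16=7
ADD r7, r7, #4 → r7=0+4=4
ADD r2, r2, #2 → r2=5+2=7
CMP r2, #11  (cmp 7,11)
BNE start: taken
LDR r1, [r7] → r1=M[4]=4
ADD r3, r3, r1 → r3=7+4=11
ADD r1, r1, r2 → r1=4+7=11
MOD r3, r3, #16 → r3=11%16=11
ADD r7, r7, #4 → r7=4+4=8
ADD r2, r2, #2 → r2=7+2=9
CMP r2, #11  (cmp 9,11)
BNE start: taken
LDR r1, [r7] → r1=M[8]=20
ADD r3, r3, r1 → r3=11+20=31
ADD r1, r1, r2 → r1=20+9=29
MOD r3, r3, #16 → r3=31%16=15
ADD r7, r7, #4 → r7=8+4=12
ADD r2, r2, #2 → r2=9+2=11
CMP r2, #11  (cmp 11,11)
BNE start: not taken
STR r3, [0] → M[0]=15
halt.
Total executed instructions: 30.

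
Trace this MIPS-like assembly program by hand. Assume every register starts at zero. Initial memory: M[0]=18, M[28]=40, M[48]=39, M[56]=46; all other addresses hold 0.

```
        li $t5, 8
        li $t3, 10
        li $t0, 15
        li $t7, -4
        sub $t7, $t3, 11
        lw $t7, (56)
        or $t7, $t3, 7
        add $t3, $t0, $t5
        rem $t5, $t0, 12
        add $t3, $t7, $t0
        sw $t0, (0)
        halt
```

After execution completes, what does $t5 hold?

$t5=8
$t3=10
$t0=15
$t7=-4
$t7=10-11=-1
$t7=M[56]=46
$t7=10|7=15
$t3=15+8=23
$t5=15%12=3
$t3=15+15=30
sw $t0, (0) → M[0]=15
halt.

3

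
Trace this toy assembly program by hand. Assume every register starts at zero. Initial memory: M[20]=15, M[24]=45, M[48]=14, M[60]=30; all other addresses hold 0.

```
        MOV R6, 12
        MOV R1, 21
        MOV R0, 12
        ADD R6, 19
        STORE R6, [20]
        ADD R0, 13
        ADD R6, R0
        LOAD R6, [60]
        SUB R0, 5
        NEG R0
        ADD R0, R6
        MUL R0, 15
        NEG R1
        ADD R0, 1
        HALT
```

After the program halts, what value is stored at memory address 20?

31

R6=12
R1=21
R0=12
R6=12+19=31
STORE R6, [20] → M[20]=31
R0=12+13=25
R6=31+25=56
R6=M[60]=30
R0=25-5=20
R0=-(20)=-20
R0=(-20)+30=10
R0=10*15=150
R1=-(21)=-21
R0=150+1=151
halt.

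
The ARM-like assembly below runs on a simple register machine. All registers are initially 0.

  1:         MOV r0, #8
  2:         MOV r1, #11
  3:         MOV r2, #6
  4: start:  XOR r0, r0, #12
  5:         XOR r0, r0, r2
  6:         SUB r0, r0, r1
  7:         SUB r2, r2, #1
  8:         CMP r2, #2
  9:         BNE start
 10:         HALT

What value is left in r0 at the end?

-12

r0=8
r1=11
r2=6
r0=8^12=4
r0=4^6=2
r0=2-11=-9
r2=6-1=5
CMP r2, #2  (cmp 5,2)
BNE start: taken
r0=(-9)^12=-5
r0=(-5)^5=-2
r0=(-2)-11=-13
r2=5-1=4
CMP r2, #2  (cmp 4,2)
BNE start: taken
r0=(-13)^12=-1
r0=(-1)^4=-5
r0=(-5)-11=-16
r2=4-1=3
CMP r2, #2  (cmp 3,2)
BNE start: taken
r0=(-16)^12=-4
r0=(-4)^3=-1
r0=(-1)-11=-12
r2=3-1=2
CMP r2, #2  (cmp 2,2)
BNE start: not taken
halt.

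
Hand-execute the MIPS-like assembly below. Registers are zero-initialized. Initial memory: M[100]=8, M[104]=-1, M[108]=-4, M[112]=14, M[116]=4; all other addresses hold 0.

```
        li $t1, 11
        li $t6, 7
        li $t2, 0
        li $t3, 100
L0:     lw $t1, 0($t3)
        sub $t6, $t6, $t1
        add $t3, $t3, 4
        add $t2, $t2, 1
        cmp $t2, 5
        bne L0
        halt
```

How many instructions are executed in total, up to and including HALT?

35

li $t1, 11 → $t1=11
li $t6, 7 → $t6=7
li $t2, 0 → $t2=0
li $t3, 100 → $t3=100
lw $t1, 0($t3) → $t1=M[100]=8
sub $t6, $t6, $t1 → $t6=7-8=-1
add $t3, $t3, 4 → $t3=100+4=104
add $t2, $t2, 1 → $t2=0+1=1
cmp $t2, 5  (cmp 1,5)
bne L0: taken
lw $t1, 0($t3) → $t1=M[104]=-1
sub $t6, $t6, $t1 → $t6=(-1)-(-1)=0
add $t3, $t3, 4 → $t3=104+4=108
add $t2, $t2, 1 → $t2=1+1=2
cmp $t2, 5  (cmp 2,5)
bne L0: taken
lw $t1, 0($t3) → $t1=M[108]=-4
sub $t6, $t6, $t1 → $t6=0-(-4)=4
add $t3, $t3, 4 → $t3=108+4=112
add $t2, $t2, 1 → $t2=2+1=3
cmp $t2, 5  (cmp 3,5)
bne L0: taken
lw $t1, 0($t3) → $t1=M[112]=14
sub $t6, $t6, $t1 → $t6=4-14=-10
add $t3, $t3, 4 → $t3=112+4=116
add $t2, $t2, 1 → $t2=3+1=4
cmp $t2, 5  (cmp 4,5)
bne L0: taken
lw $t1, 0($t3) → $t1=M[116]=4
sub $t6, $t6, $t1 → $t6=(-10)-4=-14
add $t3, $t3, 4 → $t3=116+4=120
add $t2, $t2, 1 → $t2=4+1=5
cmp $t2, 5  (cmp 5,5)
bne L0: not taken
halt.
Total executed instructions: 35.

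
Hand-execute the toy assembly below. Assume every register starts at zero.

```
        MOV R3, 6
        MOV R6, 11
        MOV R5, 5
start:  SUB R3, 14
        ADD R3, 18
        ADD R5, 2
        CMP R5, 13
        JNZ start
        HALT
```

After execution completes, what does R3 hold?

22

R3=6
R6=11
R5=5
R3=6-14=-8
R3=(-8)+18=10
R5=5+2=7
CMP R5, 13  (cmp 7,13)
JNZ start: taken
R3=10-14=-4
R3=(-4)+18=14
R5=7+2=9
CMP R5, 13  (cmp 9,13)
JNZ start: taken
R3=14-14=0
R3=0+18=18
R5=9+2=11
CMP R5, 13  (cmp 11,13)
JNZ start: taken
R3=18-14=4
R3=4+18=22
R5=11+2=13
CMP R5, 13  (cmp 13,13)
JNZ start: not taken
halt.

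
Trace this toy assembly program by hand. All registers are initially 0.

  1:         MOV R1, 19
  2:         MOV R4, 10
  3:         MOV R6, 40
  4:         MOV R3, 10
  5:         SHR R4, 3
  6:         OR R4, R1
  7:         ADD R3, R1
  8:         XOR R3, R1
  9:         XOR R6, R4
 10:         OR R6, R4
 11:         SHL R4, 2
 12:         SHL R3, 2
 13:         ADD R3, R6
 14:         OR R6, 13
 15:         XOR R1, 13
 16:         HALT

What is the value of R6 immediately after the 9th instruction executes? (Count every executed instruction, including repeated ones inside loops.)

MOV R1, 19 → R1=19
MOV R4, 10 → R4=10
MOV R6, 40 → R6=40
MOV R3, 10 → R3=10
SHR R4, 3 → R4=10>>3=1
OR R4, R1 → R4=1|19=19
ADD R3, R1 → R3=10+19=29
XOR R3, R1 → R3=29^19=14
XOR R6, R4 → R6=40^19=59
After step 9: R6 = 59.

59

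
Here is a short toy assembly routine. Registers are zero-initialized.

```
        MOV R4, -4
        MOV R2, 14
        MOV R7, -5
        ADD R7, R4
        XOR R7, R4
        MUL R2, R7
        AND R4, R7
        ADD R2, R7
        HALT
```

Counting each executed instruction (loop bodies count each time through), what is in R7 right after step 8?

11

R4=-4
R2=14
R7=-5
R7=(-5)+(-4)=-9
R7=(-9)^(-4)=11
R2=14*11=154
R4=(-4)&11=8
R2=154+11=165
After step 8: R7 = 11.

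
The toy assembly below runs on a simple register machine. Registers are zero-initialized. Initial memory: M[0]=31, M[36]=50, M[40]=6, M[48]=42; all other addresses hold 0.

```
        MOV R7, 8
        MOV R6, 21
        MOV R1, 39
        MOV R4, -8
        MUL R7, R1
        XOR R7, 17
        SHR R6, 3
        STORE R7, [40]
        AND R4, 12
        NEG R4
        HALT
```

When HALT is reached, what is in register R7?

R7=8
R6=21
R1=39
R4=-8
R7=8*39=312
R7=312^17=297
R6=21>>3=2
STORE R7, [40] → M[40]=297
R4=(-8)&12=8
R4=-(8)=-8
halt.

297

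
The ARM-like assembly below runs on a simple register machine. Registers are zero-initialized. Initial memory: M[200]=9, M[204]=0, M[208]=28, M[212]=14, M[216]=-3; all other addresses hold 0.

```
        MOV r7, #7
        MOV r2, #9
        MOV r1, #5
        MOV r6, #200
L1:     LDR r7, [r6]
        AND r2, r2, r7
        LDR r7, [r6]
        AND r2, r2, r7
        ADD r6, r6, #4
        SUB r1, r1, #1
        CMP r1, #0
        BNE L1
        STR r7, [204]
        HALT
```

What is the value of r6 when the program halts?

r7=7
r2=9
r1=5
r6=200
r7=M[200]=9
r2=9&9=9
r7=M[200]=9
r2=9&9=9
r6=200+4=204
r1=5-1=4
CMP r1, #0  (cmp 4,0)
BNE L1: taken
r7=M[204]=0
r2=9&0=0
r7=M[204]=0
r2=0&0=0
r6=204+4=208
r1=4-1=3
CMP r1, #0  (cmp 3,0)
BNE L1: taken
r7=M[208]=28
r2=0&28=0
r7=M[208]=28
r2=0&28=0
r6=208+4=212
r1=3-1=2
CMP r1, #0  (cmp 2,0)
BNE L1: taken
r7=M[212]=14
r2=0&14=0
r7=M[212]=14
r2=0&14=0
r6=212+4=216
r1=2-1=1
CMP r1, #0  (cmp 1,0)
BNE L1: taken
r7=M[216]=-3
r2=0&(-3)=0
r7=M[216]=-3
r2=0&(-3)=0
r6=216+4=220
r1=1-1=0
CMP r1, #0  (cmp 0,0)
BNE L1: not taken
STR r7, [204] → M[204]=-3
halt.

220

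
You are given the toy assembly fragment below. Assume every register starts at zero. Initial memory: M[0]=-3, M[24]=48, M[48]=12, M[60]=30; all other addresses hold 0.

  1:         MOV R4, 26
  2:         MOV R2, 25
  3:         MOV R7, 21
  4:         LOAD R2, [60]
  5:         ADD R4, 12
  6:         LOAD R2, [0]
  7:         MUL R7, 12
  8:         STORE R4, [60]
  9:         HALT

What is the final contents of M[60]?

after MOV R4, 26: R4=26
after MOV R2, 25: R2=25
after MOV R7, 21: R7=21
after LOAD R2, [60]: R2=M[60]=30
after ADD R4, 12: R4=26+12=38
after LOAD R2, [0]: R2=M[0]=-3
after MUL R7, 12: R7=21*12=252
STORE R4, [60] → M[60]=38
halt.

38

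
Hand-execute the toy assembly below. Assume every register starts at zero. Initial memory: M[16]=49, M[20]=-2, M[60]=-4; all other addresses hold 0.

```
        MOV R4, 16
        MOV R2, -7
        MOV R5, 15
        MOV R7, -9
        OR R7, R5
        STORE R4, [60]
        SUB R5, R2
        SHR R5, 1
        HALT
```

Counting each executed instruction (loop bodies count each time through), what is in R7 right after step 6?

MOV R4, 16 → R4=16
MOV R2, -7 → R2=-7
MOV R5, 15 → R5=15
MOV R7, -9 → R7=-9
OR R7, R5 → R7=(-9)|15=-1
STORE R4, [60] → M[60]=16
After step 6: R7 = -1.

-1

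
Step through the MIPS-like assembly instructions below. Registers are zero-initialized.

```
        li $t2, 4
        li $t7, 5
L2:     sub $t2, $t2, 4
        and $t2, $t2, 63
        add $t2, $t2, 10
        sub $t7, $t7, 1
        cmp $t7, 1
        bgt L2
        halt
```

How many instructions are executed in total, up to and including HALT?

27

after li $t2, 4: $t2=4
after li $t7, 5: $t7=5
after sub $t2, $t2, 4: $t2=4-4=0
after and $t2, $t2, 63: $t2=0&63=0
after add $t2, $t2, 10: $t2=0+10=10
after sub $t7, $t7, 1: $t7=5-1=4
cmp $t7, 1  (cmp 4,1)
bgt L2: taken
after sub $t2, $t2, 4: $t2=10-4=6
after and $t2, $t2, 63: $t2=6&63=6
after add $t2, $t2, 10: $t2=6+10=16
after sub $t7, $t7, 1: $t7=4-1=3
cmp $t7, 1  (cmp 3,1)
bgt L2: taken
after sub $t2, $t2, 4: $t2=16-4=12
after and $t2, $t2, 63: $t2=12&63=12
after add $t2, $t2, 10: $t2=12+10=22
after sub $t7, $t7, 1: $t7=3-1=2
cmp $t7, 1  (cmp 2,1)
bgt L2: taken
after sub $t2, $t2, 4: $t2=22-4=18
after and $t2, $t2, 63: $t2=18&63=18
after add $t2, $t2, 10: $t2=18+10=28
after sub $t7, $t7, 1: $t7=2-1=1
cmp $t7, 1  (cmp 1,1)
bgt L2: not taken
halt.
Total executed instructions: 27.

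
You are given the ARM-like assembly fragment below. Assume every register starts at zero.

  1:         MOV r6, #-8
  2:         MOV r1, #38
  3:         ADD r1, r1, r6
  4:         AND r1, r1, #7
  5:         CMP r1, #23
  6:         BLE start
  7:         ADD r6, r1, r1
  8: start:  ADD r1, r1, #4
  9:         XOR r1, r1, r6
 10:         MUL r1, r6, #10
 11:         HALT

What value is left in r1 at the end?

-80

MOV r6, #-8 → r6=-8
MOV r1, #38 → r1=38
ADD r1, r1, r6 → r1=38+(-8)=30
AND r1, r1, #7 → r1=30&7=6
CMP r1, #23  (cmp 6,23)
BLE start: taken
ADD r1, r1, #4 → r1=6+4=10
XOR r1, r1, r6 → r1=10^(-8)=-14
MUL r1, r6, #10 → r1=(-8)*10=-80
halt.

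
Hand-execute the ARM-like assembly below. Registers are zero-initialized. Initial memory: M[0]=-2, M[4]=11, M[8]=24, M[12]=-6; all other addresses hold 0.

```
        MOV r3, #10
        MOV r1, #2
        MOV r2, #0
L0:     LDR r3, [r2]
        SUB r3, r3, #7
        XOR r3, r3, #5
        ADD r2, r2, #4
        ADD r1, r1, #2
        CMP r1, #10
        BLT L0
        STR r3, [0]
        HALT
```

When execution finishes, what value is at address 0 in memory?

after MOV r3, #10: r3=10
after MOV r1, #2: r1=2
after MOV r2, #0: r2=0
after LDR r3, [r2]: r3=M[0]=-2
after SUB r3, r3, #7: r3=(-2)-7=-9
after XOR r3, r3, #5: r3=(-9)^5=-14
after ADD r2, r2, #4: r2=0+4=4
after ADD r1, r1, #2: r1=2+2=4
CMP r1, #10  (cmp 4,10)
BLT L0: taken
after LDR r3, [r2]: r3=M[4]=11
after SUB r3, r3, #7: r3=11-7=4
after XOR r3, r3, #5: r3=4^5=1
after ADD r2, r2, #4: r2=4+4=8
after ADD r1, r1, #2: r1=4+2=6
CMP r1, #10  (cmp 6,10)
BLT L0: taken
after LDR r3, [r2]: r3=M[8]=24
after SUB r3, r3, #7: r3=24-7=17
after XOR r3, r3, #5: r3=17^5=20
after ADD r2, r2, #4: r2=8+4=12
after ADD r1, r1, #2: r1=6+2=8
CMP r1, #10  (cmp 8,10)
BLT L0: taken
after LDR r3, [r2]: r3=M[12]=-6
after SUB r3, r3, #7: r3=(-6)-7=-13
after XOR r3, r3, #5: r3=(-13)^5=-10
after ADD r2, r2, #4: r2=12+4=16
after ADD r1, r1, #2: r1=8+2=10
CMP r1, #10  (cmp 10,10)
BLT L0: not taken
STR r3, [0] → M[0]=-10
halt.

-10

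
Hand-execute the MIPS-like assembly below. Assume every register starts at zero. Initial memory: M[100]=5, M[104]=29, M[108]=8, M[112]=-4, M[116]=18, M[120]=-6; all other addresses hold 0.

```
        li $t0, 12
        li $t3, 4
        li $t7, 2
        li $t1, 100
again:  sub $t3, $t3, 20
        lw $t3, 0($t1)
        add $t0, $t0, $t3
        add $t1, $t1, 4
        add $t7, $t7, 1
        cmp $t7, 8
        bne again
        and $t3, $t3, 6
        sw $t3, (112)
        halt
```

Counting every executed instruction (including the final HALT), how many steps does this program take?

49

li $t0, 12 → $t0=12
li $t3, 4 → $t3=4
li $t7, 2 → $t7=2
li $t1, 100 → $t1=100
sub $t3, $t3, 20 → $t3=4-20=-16
lw $t3, 0($t1) → $t3=M[100]=5
add $t0, $t0, $t3 → $t0=12+5=17
add $t1, $t1, 4 → $t1=100+4=104
add $t7, $t7, 1 → $t7=2+1=3
cmp $t7, 8  (cmp 3,8)
bne again: taken
sub $t3, $t3, 20 → $t3=5-20=-15
lw $t3, 0($t1) → $t3=M[104]=29
add $t0, $t0, $t3 → $t0=17+29=46
add $t1, $t1, 4 → $t1=104+4=108
add $t7, $t7, 1 → $t7=3+1=4
cmp $t7, 8  (cmp 4,8)
bne again: taken
sub $t3, $t3, 20 → $t3=29-20=9
lw $t3, 0($t1) → $t3=M[108]=8
add $t0, $t0, $t3 → $t0=46+8=54
add $t1, $t1, 4 → $t1=108+4=112
add $t7, $t7, 1 → $t7=4+1=5
cmp $t7, 8  (cmp 5,8)
bne again: taken
sub $t3, $t3, 20 → $t3=8-20=-12
lw $t3, 0($t1) → $t3=M[112]=-4
add $t0, $t0, $t3 → $t0=54+(-4)=50
add $t1, $t1, 4 → $t1=112+4=116
add $t7, $t7, 1 → $t7=5+1=6
cmp $t7, 8  (cmp 6,8)
bne again: taken
sub $t3, $t3, 20 → $t3=(-4)-20=-24
lw $t3, 0($t1) → $t3=M[116]=18
add $t0, $t0, $t3 → $t0=50+18=68
add $t1, $t1, 4 → $t1=116+4=120
add $t7, $t7, 1 → $t7=6+1=7
cmp $t7, 8  (cmp 7,8)
bne again: taken
sub $t3, $t3, 20 → $t3=18-20=-2
lw $t3, 0($t1) → $t3=M[120]=-6
add $t0, $t0, $t3 → $t0=68+(-6)=62
add $t1, $t1, 4 → $t1=120+4=124
add $t7, $t7, 1 → $t7=7+1=8
cmp $t7, 8  (cmp 8,8)
bne again: not taken
and $t3, $t3, 6 → $t3=(-6)&6=2
sw $t3, (112) → M[112]=2
halt.
Total executed instructions: 49.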